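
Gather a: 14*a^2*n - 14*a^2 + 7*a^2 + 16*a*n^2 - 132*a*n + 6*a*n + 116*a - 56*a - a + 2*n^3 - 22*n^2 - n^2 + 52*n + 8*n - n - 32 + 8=a^2*(14*n - 7) + a*(16*n^2 - 126*n + 59) + 2*n^3 - 23*n^2 + 59*n - 24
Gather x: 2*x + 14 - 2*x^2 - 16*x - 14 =-2*x^2 - 14*x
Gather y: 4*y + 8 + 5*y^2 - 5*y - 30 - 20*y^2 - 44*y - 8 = -15*y^2 - 45*y - 30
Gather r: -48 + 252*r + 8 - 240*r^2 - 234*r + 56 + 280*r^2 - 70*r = 40*r^2 - 52*r + 16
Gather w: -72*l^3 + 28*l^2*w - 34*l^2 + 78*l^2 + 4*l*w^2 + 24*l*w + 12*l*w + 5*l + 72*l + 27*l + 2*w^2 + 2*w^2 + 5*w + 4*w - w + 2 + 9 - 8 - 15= -72*l^3 + 44*l^2 + 104*l + w^2*(4*l + 4) + w*(28*l^2 + 36*l + 8) - 12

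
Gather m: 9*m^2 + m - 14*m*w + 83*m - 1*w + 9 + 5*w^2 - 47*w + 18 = 9*m^2 + m*(84 - 14*w) + 5*w^2 - 48*w + 27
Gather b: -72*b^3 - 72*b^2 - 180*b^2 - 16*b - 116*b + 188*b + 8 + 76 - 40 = -72*b^3 - 252*b^2 + 56*b + 44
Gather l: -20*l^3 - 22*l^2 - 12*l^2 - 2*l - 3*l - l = -20*l^3 - 34*l^2 - 6*l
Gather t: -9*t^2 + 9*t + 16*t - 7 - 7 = -9*t^2 + 25*t - 14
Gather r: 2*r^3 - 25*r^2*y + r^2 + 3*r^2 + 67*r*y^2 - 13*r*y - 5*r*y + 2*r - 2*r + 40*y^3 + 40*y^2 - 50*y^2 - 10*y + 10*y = 2*r^3 + r^2*(4 - 25*y) + r*(67*y^2 - 18*y) + 40*y^3 - 10*y^2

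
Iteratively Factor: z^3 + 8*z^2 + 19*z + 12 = (z + 1)*(z^2 + 7*z + 12) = (z + 1)*(z + 3)*(z + 4)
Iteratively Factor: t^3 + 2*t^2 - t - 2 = (t - 1)*(t^2 + 3*t + 2) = (t - 1)*(t + 1)*(t + 2)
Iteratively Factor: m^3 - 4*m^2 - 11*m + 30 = (m - 2)*(m^2 - 2*m - 15) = (m - 5)*(m - 2)*(m + 3)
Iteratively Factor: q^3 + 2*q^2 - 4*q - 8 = (q - 2)*(q^2 + 4*q + 4) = (q - 2)*(q + 2)*(q + 2)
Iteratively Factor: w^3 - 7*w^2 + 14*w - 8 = (w - 2)*(w^2 - 5*w + 4) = (w - 2)*(w - 1)*(w - 4)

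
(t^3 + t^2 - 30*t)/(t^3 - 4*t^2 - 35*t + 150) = t/(t - 5)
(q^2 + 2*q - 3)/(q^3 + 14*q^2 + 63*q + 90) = (q - 1)/(q^2 + 11*q + 30)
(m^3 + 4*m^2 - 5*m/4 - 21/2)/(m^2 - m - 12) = (-m^3 - 4*m^2 + 5*m/4 + 21/2)/(-m^2 + m + 12)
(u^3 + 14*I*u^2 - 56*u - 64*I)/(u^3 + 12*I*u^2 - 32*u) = (u + 2*I)/u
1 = 1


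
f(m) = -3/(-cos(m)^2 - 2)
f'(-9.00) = 0.28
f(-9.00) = 1.06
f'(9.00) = -0.28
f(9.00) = 1.06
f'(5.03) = -0.40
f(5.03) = 1.43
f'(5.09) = -0.45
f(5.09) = 1.40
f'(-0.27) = -0.18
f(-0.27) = 1.02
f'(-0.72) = -0.45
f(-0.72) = 1.17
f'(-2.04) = 0.50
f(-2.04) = 1.36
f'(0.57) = 0.37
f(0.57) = 1.11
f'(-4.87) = 0.23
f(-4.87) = 1.48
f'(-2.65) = 0.32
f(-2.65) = 1.08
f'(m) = 6*sin(m)*cos(m)/(-cos(m)^2 - 2)^2 = 12*sin(2*m)/(cos(2*m) + 5)^2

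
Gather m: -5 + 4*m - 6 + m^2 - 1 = m^2 + 4*m - 12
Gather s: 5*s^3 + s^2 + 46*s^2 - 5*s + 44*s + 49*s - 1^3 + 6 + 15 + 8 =5*s^3 + 47*s^2 + 88*s + 28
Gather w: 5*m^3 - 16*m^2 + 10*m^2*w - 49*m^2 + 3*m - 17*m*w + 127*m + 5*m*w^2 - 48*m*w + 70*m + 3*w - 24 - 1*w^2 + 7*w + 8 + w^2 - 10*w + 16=5*m^3 - 65*m^2 + 5*m*w^2 + 200*m + w*(10*m^2 - 65*m)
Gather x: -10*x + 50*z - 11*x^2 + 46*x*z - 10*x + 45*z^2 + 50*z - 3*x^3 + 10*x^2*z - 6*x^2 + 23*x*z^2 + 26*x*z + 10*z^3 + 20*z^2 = -3*x^3 + x^2*(10*z - 17) + x*(23*z^2 + 72*z - 20) + 10*z^3 + 65*z^2 + 100*z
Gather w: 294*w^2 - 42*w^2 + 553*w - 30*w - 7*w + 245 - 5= 252*w^2 + 516*w + 240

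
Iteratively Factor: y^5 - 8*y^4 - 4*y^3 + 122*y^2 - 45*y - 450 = (y + 3)*(y^4 - 11*y^3 + 29*y^2 + 35*y - 150) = (y + 2)*(y + 3)*(y^3 - 13*y^2 + 55*y - 75) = (y - 5)*(y + 2)*(y + 3)*(y^2 - 8*y + 15) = (y - 5)*(y - 3)*(y + 2)*(y + 3)*(y - 5)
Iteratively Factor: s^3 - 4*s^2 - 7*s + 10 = (s - 5)*(s^2 + s - 2) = (s - 5)*(s + 2)*(s - 1)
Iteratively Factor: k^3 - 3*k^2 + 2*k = (k - 1)*(k^2 - 2*k) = (k - 2)*(k - 1)*(k)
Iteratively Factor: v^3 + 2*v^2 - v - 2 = (v - 1)*(v^2 + 3*v + 2) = (v - 1)*(v + 1)*(v + 2)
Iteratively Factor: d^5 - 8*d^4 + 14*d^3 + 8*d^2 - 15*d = (d - 1)*(d^4 - 7*d^3 + 7*d^2 + 15*d) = (d - 1)*(d + 1)*(d^3 - 8*d^2 + 15*d) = (d - 3)*(d - 1)*(d + 1)*(d^2 - 5*d) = (d - 5)*(d - 3)*(d - 1)*(d + 1)*(d)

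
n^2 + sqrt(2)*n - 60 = (n - 5*sqrt(2))*(n + 6*sqrt(2))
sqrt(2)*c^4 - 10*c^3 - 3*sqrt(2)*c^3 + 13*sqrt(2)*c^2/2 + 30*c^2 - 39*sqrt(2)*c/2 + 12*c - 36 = (c - 3)*(c - 4*sqrt(2))*(c - 3*sqrt(2)/2)*(sqrt(2)*c + 1)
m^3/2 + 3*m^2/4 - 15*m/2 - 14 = (m/2 + 1)*(m - 4)*(m + 7/2)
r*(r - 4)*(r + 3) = r^3 - r^2 - 12*r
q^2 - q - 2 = (q - 2)*(q + 1)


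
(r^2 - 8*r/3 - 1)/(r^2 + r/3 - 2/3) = (3*r^2 - 8*r - 3)/(3*r^2 + r - 2)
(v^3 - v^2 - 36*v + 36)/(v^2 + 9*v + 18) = (v^2 - 7*v + 6)/(v + 3)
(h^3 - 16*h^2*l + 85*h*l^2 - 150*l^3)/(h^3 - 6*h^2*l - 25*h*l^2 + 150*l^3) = (h - 5*l)/(h + 5*l)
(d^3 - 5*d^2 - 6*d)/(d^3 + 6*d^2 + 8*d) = (d^2 - 5*d - 6)/(d^2 + 6*d + 8)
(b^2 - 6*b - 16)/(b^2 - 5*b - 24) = (b + 2)/(b + 3)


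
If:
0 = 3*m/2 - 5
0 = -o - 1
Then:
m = 10/3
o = -1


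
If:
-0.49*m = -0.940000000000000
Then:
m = 1.92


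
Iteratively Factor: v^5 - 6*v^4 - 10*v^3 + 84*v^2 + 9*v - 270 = (v - 3)*(v^4 - 3*v^3 - 19*v^2 + 27*v + 90) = (v - 5)*(v - 3)*(v^3 + 2*v^2 - 9*v - 18) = (v - 5)*(v - 3)^2*(v^2 + 5*v + 6) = (v - 5)*(v - 3)^2*(v + 2)*(v + 3)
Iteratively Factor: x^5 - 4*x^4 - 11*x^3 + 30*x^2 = (x)*(x^4 - 4*x^3 - 11*x^2 + 30*x) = x*(x - 5)*(x^3 + x^2 - 6*x) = x^2*(x - 5)*(x^2 + x - 6) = x^2*(x - 5)*(x + 3)*(x - 2)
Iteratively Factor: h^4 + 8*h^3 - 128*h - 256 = (h - 4)*(h^3 + 12*h^2 + 48*h + 64) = (h - 4)*(h + 4)*(h^2 + 8*h + 16) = (h - 4)*(h + 4)^2*(h + 4)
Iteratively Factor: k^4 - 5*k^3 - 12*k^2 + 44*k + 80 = (k - 5)*(k^3 - 12*k - 16) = (k - 5)*(k + 2)*(k^2 - 2*k - 8) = (k - 5)*(k - 4)*(k + 2)*(k + 2)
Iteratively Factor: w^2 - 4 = (w - 2)*(w + 2)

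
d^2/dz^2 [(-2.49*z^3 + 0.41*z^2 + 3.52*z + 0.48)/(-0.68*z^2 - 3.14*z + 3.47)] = (-1.77635683940025e-15*z^5 - 7.105427357601e-15*z^4 + 59.347184*z^3 - 169.91958*z^2 + 123.906918*z - 98.310402)/(0.314432*z^6 + 4.355808*z^5 + 15.3*z^4 - 13.49572*z^3 - 78.075*z^2 + 113.425278*z - 41.781923)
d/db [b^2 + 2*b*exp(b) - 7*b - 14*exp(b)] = 2*b*exp(b) + 2*b - 12*exp(b) - 7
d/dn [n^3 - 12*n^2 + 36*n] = 3*n^2 - 24*n + 36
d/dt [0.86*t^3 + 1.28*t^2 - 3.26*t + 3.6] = 2.58*t^2 + 2.56*t - 3.26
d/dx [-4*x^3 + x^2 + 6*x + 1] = -12*x^2 + 2*x + 6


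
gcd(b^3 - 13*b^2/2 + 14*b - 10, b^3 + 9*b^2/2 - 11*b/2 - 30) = b - 5/2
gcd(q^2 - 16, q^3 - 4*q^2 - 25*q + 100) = q - 4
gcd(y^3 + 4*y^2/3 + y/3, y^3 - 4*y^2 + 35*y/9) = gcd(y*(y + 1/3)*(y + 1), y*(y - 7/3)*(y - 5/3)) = y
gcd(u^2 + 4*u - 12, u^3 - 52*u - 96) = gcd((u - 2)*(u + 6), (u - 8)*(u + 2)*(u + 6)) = u + 6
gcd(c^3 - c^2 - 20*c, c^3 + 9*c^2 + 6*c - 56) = c + 4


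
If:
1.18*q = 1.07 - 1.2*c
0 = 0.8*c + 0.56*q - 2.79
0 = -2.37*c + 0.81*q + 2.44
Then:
No Solution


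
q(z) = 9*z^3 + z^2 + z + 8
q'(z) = 27*z^2 + 2*z + 1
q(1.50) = 42.12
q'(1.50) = 64.75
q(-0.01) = 7.99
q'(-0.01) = 0.98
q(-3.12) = -258.73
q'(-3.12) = 257.59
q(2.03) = 89.44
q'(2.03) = 116.32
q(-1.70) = -35.03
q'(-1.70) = 75.63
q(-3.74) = -452.58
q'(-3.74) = 371.19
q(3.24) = 327.85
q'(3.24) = 290.92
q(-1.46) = -19.34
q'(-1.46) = 55.63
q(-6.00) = -1906.00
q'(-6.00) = 961.00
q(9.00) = 6659.00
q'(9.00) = 2206.00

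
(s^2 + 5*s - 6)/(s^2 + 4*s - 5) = (s + 6)/(s + 5)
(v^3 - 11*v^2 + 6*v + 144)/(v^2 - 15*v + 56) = (v^2 - 3*v - 18)/(v - 7)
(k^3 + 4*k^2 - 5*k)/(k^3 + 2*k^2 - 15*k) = (k - 1)/(k - 3)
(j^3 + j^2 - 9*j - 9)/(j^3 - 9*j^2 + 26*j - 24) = (j^2 + 4*j + 3)/(j^2 - 6*j + 8)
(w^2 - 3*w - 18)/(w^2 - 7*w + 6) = (w + 3)/(w - 1)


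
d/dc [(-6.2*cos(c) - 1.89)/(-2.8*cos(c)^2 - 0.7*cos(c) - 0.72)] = (17.36*cos(c)^2 + 10.584*cos(c) - 3.141)*sin(c)/(7.84*cos(c)^4 + 3.92*cos(c)^3 + 4.522*cos(c)^2 + 1.008*cos(c) + 0.5184)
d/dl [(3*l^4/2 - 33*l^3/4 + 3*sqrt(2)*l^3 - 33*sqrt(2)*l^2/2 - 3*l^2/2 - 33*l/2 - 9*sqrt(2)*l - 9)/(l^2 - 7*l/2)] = 3*(4*l^5 - 32*l^4 + 4*sqrt(2)*l^4 - 28*sqrt(2)*l^3 + 77*l^3 + 29*l^2 + 89*sqrt(2)*l^2 + 24*l - 42)/(l^2*(4*l^2 - 28*l + 49))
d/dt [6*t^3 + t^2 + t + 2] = 18*t^2 + 2*t + 1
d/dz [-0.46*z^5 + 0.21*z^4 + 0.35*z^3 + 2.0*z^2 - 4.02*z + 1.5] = -2.3*z^4 + 0.84*z^3 + 1.05*z^2 + 4.0*z - 4.02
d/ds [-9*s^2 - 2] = -18*s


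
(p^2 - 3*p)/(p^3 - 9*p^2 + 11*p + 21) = p/(p^2 - 6*p - 7)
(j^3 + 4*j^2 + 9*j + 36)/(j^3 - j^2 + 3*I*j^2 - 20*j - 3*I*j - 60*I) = (j - 3*I)/(j - 5)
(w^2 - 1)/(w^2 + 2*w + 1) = (w - 1)/(w + 1)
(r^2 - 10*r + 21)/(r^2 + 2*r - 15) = (r - 7)/(r + 5)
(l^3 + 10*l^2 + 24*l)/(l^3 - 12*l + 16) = l*(l + 6)/(l^2 - 4*l + 4)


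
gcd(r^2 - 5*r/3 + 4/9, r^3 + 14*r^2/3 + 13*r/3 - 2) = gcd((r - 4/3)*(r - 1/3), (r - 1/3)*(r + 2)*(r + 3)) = r - 1/3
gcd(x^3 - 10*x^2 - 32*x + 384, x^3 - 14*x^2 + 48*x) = x - 8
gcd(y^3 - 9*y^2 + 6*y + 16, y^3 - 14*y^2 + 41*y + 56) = y^2 - 7*y - 8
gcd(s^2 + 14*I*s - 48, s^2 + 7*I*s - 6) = s + 6*I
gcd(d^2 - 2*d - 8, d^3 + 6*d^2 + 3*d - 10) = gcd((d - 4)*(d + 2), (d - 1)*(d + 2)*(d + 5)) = d + 2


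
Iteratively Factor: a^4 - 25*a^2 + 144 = (a + 3)*(a^3 - 3*a^2 - 16*a + 48) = (a - 3)*(a + 3)*(a^2 - 16) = (a - 4)*(a - 3)*(a + 3)*(a + 4)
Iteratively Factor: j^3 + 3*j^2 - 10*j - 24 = (j + 2)*(j^2 + j - 12) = (j + 2)*(j + 4)*(j - 3)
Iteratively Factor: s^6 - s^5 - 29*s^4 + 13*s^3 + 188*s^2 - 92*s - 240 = (s - 5)*(s^5 + 4*s^4 - 9*s^3 - 32*s^2 + 28*s + 48) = (s - 5)*(s + 1)*(s^4 + 3*s^3 - 12*s^2 - 20*s + 48) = (s - 5)*(s + 1)*(s + 4)*(s^3 - s^2 - 8*s + 12) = (s - 5)*(s - 2)*(s + 1)*(s + 4)*(s^2 + s - 6) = (s - 5)*(s - 2)^2*(s + 1)*(s + 4)*(s + 3)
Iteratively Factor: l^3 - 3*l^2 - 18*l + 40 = (l - 5)*(l^2 + 2*l - 8) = (l - 5)*(l + 4)*(l - 2)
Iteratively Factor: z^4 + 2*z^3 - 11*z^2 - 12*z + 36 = (z + 3)*(z^3 - z^2 - 8*z + 12) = (z - 2)*(z + 3)*(z^2 + z - 6) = (z - 2)^2*(z + 3)*(z + 3)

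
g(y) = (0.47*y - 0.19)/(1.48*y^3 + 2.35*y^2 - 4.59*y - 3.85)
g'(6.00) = -0.00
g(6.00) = 0.01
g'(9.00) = -0.00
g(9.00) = 0.00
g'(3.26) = -0.02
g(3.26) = 0.02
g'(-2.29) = 7.23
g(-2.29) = -1.05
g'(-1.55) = 0.04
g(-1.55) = -0.27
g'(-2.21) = 2.82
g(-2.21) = -0.68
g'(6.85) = -0.00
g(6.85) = 0.01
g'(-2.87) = 0.64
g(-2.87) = 0.24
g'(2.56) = -0.04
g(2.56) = 0.04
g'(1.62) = -5.69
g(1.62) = 0.49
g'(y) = (0.47*y - 0.19)*(-4.44*y^2 - 4.7*y + 4.59)/(1.48*y^3 + 2.35*y^2 - 4.59*y - 3.85)^2 + 0.47/(1.48*y^3 + 2.35*y^2 - 4.59*y - 3.85) = (-1.3912*y^3 - 0.2609*y^2 + 0.893*y - 2.6816)/(2.1904*y^6 + 6.956*y^5 - 8.0639*y^4 - 32.969*y^3 + 2.9731*y^2 + 35.343*y + 14.8225)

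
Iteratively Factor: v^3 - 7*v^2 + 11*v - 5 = (v - 1)*(v^2 - 6*v + 5) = (v - 5)*(v - 1)*(v - 1)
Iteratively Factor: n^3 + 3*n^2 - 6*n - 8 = (n - 2)*(n^2 + 5*n + 4) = (n - 2)*(n + 1)*(n + 4)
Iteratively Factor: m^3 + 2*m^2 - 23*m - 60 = (m - 5)*(m^2 + 7*m + 12) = (m - 5)*(m + 3)*(m + 4)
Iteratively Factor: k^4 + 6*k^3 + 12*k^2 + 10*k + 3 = (k + 1)*(k^3 + 5*k^2 + 7*k + 3) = (k + 1)^2*(k^2 + 4*k + 3) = (k + 1)^3*(k + 3)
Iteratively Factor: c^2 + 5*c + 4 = (c + 1)*(c + 4)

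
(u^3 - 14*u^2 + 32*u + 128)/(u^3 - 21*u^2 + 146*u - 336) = (u^2 - 6*u - 16)/(u^2 - 13*u + 42)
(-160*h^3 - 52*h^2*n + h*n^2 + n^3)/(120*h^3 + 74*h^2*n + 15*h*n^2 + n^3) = (-8*h + n)/(6*h + n)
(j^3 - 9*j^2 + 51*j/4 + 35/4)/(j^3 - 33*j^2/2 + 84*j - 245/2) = (j + 1/2)/(j - 7)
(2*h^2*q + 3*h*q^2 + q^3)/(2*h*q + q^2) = h + q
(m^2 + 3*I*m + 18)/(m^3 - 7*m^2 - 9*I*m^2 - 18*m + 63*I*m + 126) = (m + 6*I)/(m^2 - m*(7 + 6*I) + 42*I)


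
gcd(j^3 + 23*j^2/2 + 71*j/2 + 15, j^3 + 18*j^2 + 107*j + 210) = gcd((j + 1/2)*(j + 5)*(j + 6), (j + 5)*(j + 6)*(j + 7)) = j^2 + 11*j + 30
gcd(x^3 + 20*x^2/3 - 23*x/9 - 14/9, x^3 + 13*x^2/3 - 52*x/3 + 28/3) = x^2 + 19*x/3 - 14/3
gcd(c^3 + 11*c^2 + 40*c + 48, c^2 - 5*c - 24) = c + 3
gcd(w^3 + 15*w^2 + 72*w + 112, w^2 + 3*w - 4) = w + 4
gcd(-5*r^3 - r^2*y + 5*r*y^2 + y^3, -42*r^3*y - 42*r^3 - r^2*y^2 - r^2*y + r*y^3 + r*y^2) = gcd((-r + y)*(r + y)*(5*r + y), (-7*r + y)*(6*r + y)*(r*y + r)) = 1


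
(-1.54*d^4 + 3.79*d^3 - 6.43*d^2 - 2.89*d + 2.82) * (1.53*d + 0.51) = -2.3562*d^5 + 5.0133*d^4 - 7.905*d^3 - 7.701*d^2 + 2.8407*d + 1.4382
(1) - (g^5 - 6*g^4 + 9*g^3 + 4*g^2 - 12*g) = -g^5 + 6*g^4 - 9*g^3 - 4*g^2 + 12*g + 1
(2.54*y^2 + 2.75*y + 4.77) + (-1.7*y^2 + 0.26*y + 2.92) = 0.84*y^2 + 3.01*y + 7.69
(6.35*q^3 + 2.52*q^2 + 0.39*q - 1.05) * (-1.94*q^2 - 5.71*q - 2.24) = -12.319*q^5 - 41.1473*q^4 - 29.3698*q^3 - 5.8347*q^2 + 5.1219*q + 2.352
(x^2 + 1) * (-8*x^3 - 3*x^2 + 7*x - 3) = -8*x^5 - 3*x^4 - x^3 - 6*x^2 + 7*x - 3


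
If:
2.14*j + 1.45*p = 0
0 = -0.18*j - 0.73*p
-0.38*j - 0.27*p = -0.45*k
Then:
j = 0.00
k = 0.00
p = 0.00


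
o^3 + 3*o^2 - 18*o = o*(o - 3)*(o + 6)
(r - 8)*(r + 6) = r^2 - 2*r - 48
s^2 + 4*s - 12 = (s - 2)*(s + 6)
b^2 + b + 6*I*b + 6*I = (b + 1)*(b + 6*I)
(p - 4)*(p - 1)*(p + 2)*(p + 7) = p^4 + 4*p^3 - 27*p^2 - 34*p + 56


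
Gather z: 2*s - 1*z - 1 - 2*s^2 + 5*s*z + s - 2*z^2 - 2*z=-2*s^2 + 3*s - 2*z^2 + z*(5*s - 3) - 1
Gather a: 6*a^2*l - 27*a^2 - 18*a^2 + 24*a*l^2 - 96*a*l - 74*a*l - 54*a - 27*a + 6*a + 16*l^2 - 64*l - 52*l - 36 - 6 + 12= a^2*(6*l - 45) + a*(24*l^2 - 170*l - 75) + 16*l^2 - 116*l - 30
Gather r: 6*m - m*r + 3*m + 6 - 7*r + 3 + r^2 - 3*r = 9*m + r^2 + r*(-m - 10) + 9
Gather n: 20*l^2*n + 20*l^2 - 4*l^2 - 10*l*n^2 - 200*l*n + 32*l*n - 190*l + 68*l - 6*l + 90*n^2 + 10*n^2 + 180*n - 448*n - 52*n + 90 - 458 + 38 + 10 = 16*l^2 - 128*l + n^2*(100 - 10*l) + n*(20*l^2 - 168*l - 320) - 320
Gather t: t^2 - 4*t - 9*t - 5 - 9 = t^2 - 13*t - 14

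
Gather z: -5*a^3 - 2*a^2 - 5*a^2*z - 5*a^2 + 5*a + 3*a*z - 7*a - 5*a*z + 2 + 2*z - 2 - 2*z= -5*a^3 - 7*a^2 - 2*a + z*(-5*a^2 - 2*a)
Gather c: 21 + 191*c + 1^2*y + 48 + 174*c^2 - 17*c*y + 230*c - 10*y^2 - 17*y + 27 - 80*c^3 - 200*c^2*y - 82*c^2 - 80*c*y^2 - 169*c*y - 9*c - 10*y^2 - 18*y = -80*c^3 + c^2*(92 - 200*y) + c*(-80*y^2 - 186*y + 412) - 20*y^2 - 34*y + 96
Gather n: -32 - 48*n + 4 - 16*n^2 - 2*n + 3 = -16*n^2 - 50*n - 25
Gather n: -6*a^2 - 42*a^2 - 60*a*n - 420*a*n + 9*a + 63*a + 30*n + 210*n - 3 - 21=-48*a^2 + 72*a + n*(240 - 480*a) - 24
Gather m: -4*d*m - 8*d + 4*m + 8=-8*d + m*(4 - 4*d) + 8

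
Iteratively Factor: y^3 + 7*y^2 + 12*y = (y)*(y^2 + 7*y + 12) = y*(y + 3)*(y + 4)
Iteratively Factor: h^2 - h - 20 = (h - 5)*(h + 4)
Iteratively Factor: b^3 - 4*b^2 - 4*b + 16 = (b - 2)*(b^2 - 2*b - 8) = (b - 4)*(b - 2)*(b + 2)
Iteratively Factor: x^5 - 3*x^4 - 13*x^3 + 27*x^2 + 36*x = (x - 3)*(x^4 - 13*x^2 - 12*x) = x*(x - 3)*(x^3 - 13*x - 12) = x*(x - 4)*(x - 3)*(x^2 + 4*x + 3) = x*(x - 4)*(x - 3)*(x + 3)*(x + 1)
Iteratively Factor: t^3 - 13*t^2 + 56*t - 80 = (t - 5)*(t^2 - 8*t + 16) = (t - 5)*(t - 4)*(t - 4)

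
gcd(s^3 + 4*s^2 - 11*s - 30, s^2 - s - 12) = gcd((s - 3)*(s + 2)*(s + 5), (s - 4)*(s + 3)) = 1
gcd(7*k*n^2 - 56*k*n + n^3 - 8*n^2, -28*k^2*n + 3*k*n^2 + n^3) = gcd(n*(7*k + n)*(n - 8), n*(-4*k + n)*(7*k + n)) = 7*k*n + n^2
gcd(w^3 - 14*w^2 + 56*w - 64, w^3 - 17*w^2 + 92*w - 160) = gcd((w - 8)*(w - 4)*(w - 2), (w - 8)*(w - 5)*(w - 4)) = w^2 - 12*w + 32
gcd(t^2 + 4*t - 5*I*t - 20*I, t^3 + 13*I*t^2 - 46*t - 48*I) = 1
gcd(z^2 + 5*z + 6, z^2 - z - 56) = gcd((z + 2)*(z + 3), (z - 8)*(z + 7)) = 1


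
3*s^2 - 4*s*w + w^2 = (-3*s + w)*(-s + w)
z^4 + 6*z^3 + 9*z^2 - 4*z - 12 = (z - 1)*(z + 2)^2*(z + 3)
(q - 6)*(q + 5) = q^2 - q - 30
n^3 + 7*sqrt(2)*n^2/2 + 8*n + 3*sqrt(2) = (n + sqrt(2))^2*(n + 3*sqrt(2)/2)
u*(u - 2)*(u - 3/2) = u^3 - 7*u^2/2 + 3*u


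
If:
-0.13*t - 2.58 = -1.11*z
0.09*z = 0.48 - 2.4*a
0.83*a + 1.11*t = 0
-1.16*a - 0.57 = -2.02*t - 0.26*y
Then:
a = 0.11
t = -0.08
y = 3.36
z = 2.31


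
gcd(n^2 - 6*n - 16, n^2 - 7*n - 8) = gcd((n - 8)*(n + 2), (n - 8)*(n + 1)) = n - 8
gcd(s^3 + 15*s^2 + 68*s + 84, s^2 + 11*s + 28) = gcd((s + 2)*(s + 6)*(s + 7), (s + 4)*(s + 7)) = s + 7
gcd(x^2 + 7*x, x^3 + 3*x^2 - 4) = 1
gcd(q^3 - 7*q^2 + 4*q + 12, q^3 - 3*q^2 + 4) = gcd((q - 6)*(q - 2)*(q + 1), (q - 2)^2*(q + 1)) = q^2 - q - 2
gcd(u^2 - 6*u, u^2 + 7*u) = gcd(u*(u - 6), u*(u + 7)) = u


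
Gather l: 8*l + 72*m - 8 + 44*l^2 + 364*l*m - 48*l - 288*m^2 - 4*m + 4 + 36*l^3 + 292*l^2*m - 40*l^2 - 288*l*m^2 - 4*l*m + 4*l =36*l^3 + l^2*(292*m + 4) + l*(-288*m^2 + 360*m - 36) - 288*m^2 + 68*m - 4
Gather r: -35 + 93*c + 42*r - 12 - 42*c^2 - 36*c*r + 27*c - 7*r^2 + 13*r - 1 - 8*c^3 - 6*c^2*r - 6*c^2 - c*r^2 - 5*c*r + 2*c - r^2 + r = -8*c^3 - 48*c^2 + 122*c + r^2*(-c - 8) + r*(-6*c^2 - 41*c + 56) - 48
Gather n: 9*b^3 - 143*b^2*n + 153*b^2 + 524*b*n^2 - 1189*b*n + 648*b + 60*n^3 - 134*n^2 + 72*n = 9*b^3 + 153*b^2 + 648*b + 60*n^3 + n^2*(524*b - 134) + n*(-143*b^2 - 1189*b + 72)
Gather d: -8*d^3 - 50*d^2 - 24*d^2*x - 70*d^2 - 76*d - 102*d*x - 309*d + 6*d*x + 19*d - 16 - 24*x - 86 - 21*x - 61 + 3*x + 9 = -8*d^3 + d^2*(-24*x - 120) + d*(-96*x - 366) - 42*x - 154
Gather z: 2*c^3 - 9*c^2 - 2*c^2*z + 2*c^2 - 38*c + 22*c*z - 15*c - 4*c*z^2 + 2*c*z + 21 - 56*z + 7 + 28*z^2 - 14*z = 2*c^3 - 7*c^2 - 53*c + z^2*(28 - 4*c) + z*(-2*c^2 + 24*c - 70) + 28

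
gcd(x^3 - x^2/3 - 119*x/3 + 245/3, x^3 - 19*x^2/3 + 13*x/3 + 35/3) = x^2 - 22*x/3 + 35/3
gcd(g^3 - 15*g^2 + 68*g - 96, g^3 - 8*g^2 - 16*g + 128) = g^2 - 12*g + 32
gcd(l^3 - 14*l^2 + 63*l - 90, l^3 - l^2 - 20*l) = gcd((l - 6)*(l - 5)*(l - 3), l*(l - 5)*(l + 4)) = l - 5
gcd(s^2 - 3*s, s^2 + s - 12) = s - 3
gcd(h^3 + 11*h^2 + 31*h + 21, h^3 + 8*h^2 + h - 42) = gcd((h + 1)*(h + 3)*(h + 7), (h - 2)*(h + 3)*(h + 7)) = h^2 + 10*h + 21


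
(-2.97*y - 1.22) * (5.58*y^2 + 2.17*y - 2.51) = -16.5726*y^3 - 13.2525*y^2 + 4.8073*y + 3.0622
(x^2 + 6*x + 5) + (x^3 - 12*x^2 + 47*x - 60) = x^3 - 11*x^2 + 53*x - 55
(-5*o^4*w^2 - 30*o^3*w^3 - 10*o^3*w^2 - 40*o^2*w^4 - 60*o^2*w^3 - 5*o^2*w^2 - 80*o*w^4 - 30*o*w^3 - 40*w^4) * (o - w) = -5*o^5*w^2 - 25*o^4*w^3 - 10*o^4*w^2 - 10*o^3*w^4 - 50*o^3*w^3 - 5*o^3*w^2 + 40*o^2*w^5 - 20*o^2*w^4 - 25*o^2*w^3 + 80*o*w^5 - 10*o*w^4 + 40*w^5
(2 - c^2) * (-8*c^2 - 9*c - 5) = 8*c^4 + 9*c^3 - 11*c^2 - 18*c - 10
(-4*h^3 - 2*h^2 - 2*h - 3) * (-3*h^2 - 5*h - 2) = 12*h^5 + 26*h^4 + 24*h^3 + 23*h^2 + 19*h + 6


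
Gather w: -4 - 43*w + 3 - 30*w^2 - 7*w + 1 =-30*w^2 - 50*w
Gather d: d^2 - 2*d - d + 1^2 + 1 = d^2 - 3*d + 2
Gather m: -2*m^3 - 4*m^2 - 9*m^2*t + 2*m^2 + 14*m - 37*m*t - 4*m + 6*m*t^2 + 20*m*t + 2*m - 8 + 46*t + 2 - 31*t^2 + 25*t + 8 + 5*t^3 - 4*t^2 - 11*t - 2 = -2*m^3 + m^2*(-9*t - 2) + m*(6*t^2 - 17*t + 12) + 5*t^3 - 35*t^2 + 60*t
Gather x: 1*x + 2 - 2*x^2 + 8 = -2*x^2 + x + 10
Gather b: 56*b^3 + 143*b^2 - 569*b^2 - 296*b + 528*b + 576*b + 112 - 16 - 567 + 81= 56*b^3 - 426*b^2 + 808*b - 390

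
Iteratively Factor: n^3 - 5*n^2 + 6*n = (n - 2)*(n^2 - 3*n) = (n - 3)*(n - 2)*(n)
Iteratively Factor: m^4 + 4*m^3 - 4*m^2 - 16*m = (m - 2)*(m^3 + 6*m^2 + 8*m) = (m - 2)*(m + 2)*(m^2 + 4*m) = m*(m - 2)*(m + 2)*(m + 4)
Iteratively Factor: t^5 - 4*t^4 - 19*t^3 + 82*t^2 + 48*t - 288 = (t - 3)*(t^4 - t^3 - 22*t^2 + 16*t + 96) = (t - 3)*(t + 4)*(t^3 - 5*t^2 - 2*t + 24) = (t - 3)^2*(t + 4)*(t^2 - 2*t - 8) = (t - 4)*(t - 3)^2*(t + 4)*(t + 2)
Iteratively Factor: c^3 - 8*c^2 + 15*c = (c - 3)*(c^2 - 5*c) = (c - 5)*(c - 3)*(c)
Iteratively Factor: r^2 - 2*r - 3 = (r - 3)*(r + 1)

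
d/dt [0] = 0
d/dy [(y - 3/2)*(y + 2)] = 2*y + 1/2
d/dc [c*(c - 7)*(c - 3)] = 3*c^2 - 20*c + 21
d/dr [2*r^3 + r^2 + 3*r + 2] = 6*r^2 + 2*r + 3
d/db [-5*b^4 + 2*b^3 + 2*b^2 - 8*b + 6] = -20*b^3 + 6*b^2 + 4*b - 8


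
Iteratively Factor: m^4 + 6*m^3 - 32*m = (m - 2)*(m^3 + 8*m^2 + 16*m) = (m - 2)*(m + 4)*(m^2 + 4*m) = (m - 2)*(m + 4)^2*(m)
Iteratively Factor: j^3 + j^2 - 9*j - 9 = (j + 3)*(j^2 - 2*j - 3) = (j + 1)*(j + 3)*(j - 3)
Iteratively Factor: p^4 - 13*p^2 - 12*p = (p - 4)*(p^3 + 4*p^2 + 3*p) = (p - 4)*(p + 1)*(p^2 + 3*p) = (p - 4)*(p + 1)*(p + 3)*(p)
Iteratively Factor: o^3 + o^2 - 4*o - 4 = (o + 2)*(o^2 - o - 2) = (o - 2)*(o + 2)*(o + 1)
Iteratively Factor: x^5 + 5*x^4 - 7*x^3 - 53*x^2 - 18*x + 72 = (x - 3)*(x^4 + 8*x^3 + 17*x^2 - 2*x - 24) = (x - 3)*(x - 1)*(x^3 + 9*x^2 + 26*x + 24) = (x - 3)*(x - 1)*(x + 2)*(x^2 + 7*x + 12) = (x - 3)*(x - 1)*(x + 2)*(x + 3)*(x + 4)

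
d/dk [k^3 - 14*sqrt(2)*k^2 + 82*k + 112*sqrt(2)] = 3*k^2 - 28*sqrt(2)*k + 82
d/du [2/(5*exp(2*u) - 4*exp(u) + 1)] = (8 - 20*exp(u))*exp(u)/(5*exp(2*u) - 4*exp(u) + 1)^2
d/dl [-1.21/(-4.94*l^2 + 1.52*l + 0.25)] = (1.8392 - 11.9548*l)/(-4.94*l^2 + 1.52*l + 0.25)^2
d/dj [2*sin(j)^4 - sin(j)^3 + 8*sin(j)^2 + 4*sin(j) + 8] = (8*sin(j)^3 - 3*sin(j)^2 + 16*sin(j) + 4)*cos(j)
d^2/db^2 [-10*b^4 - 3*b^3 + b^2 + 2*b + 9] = -120*b^2 - 18*b + 2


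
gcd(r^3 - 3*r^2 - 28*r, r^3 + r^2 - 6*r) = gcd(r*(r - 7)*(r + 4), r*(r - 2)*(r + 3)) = r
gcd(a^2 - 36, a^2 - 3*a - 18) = a - 6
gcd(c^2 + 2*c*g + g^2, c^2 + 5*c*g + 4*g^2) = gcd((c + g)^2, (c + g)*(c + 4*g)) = c + g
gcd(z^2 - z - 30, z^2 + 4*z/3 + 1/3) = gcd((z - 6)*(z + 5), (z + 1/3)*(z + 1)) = 1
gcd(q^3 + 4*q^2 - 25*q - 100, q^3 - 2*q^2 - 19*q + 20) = q^2 - q - 20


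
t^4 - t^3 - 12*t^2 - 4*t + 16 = (t - 4)*(t - 1)*(t + 2)^2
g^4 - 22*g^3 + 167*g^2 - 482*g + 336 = (g - 8)*(g - 7)*(g - 6)*(g - 1)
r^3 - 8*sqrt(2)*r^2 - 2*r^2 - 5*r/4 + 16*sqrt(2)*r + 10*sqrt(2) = (r - 5/2)*(r + 1/2)*(r - 8*sqrt(2))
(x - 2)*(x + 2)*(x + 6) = x^3 + 6*x^2 - 4*x - 24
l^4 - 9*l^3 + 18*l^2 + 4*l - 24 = (l - 6)*(l - 2)^2*(l + 1)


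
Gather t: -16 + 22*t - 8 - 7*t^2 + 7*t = -7*t^2 + 29*t - 24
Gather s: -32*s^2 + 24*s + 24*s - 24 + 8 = -32*s^2 + 48*s - 16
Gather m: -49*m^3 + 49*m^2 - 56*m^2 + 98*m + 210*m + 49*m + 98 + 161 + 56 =-49*m^3 - 7*m^2 + 357*m + 315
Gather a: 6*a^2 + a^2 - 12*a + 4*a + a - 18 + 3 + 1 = 7*a^2 - 7*a - 14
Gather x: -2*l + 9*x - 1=-2*l + 9*x - 1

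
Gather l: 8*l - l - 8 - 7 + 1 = 7*l - 14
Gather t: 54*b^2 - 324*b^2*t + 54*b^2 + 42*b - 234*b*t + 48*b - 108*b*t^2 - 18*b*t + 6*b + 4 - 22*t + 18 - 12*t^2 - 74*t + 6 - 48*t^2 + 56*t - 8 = 108*b^2 + 96*b + t^2*(-108*b - 60) + t*(-324*b^2 - 252*b - 40) + 20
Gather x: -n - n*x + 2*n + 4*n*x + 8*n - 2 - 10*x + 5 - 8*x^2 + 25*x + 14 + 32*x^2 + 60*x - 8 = 9*n + 24*x^2 + x*(3*n + 75) + 9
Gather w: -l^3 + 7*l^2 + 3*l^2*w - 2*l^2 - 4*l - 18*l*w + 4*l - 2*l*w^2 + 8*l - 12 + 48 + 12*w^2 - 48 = -l^3 + 5*l^2 + 8*l + w^2*(12 - 2*l) + w*(3*l^2 - 18*l) - 12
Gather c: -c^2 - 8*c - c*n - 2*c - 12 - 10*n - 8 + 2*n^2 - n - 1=-c^2 + c*(-n - 10) + 2*n^2 - 11*n - 21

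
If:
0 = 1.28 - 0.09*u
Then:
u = 14.22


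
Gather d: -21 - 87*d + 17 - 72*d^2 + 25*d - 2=-72*d^2 - 62*d - 6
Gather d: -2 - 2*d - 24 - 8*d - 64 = -10*d - 90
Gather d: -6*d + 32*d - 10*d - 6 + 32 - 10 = 16*d + 16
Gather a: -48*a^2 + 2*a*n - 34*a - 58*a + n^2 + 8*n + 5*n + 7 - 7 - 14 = -48*a^2 + a*(2*n - 92) + n^2 + 13*n - 14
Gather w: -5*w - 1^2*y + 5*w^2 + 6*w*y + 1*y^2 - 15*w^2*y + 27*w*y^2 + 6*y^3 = w^2*(5 - 15*y) + w*(27*y^2 + 6*y - 5) + 6*y^3 + y^2 - y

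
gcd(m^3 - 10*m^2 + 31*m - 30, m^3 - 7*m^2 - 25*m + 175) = m - 5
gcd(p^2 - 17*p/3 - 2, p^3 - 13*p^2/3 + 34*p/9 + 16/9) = p + 1/3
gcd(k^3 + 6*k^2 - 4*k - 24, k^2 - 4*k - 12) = k + 2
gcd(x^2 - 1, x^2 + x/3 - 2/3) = x + 1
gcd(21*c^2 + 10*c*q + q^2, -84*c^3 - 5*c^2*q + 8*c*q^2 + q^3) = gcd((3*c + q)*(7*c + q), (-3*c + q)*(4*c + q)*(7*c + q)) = 7*c + q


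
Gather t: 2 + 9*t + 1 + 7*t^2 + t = 7*t^2 + 10*t + 3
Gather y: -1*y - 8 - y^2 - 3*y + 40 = -y^2 - 4*y + 32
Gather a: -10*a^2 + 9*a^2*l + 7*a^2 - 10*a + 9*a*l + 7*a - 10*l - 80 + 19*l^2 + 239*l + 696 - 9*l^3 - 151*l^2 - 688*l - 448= a^2*(9*l - 3) + a*(9*l - 3) - 9*l^3 - 132*l^2 - 459*l + 168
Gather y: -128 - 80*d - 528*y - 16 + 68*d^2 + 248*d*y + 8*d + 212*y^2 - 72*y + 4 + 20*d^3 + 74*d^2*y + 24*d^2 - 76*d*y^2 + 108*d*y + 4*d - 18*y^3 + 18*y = 20*d^3 + 92*d^2 - 68*d - 18*y^3 + y^2*(212 - 76*d) + y*(74*d^2 + 356*d - 582) - 140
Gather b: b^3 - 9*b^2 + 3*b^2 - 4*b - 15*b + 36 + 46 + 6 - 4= b^3 - 6*b^2 - 19*b + 84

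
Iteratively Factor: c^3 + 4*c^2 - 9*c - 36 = (c + 3)*(c^2 + c - 12) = (c + 3)*(c + 4)*(c - 3)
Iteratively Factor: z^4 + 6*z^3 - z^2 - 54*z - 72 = (z + 2)*(z^3 + 4*z^2 - 9*z - 36) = (z - 3)*(z + 2)*(z^2 + 7*z + 12) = (z - 3)*(z + 2)*(z + 3)*(z + 4)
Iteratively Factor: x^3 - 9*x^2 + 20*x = (x - 4)*(x^2 - 5*x) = (x - 5)*(x - 4)*(x)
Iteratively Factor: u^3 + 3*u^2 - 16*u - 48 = (u + 3)*(u^2 - 16) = (u - 4)*(u + 3)*(u + 4)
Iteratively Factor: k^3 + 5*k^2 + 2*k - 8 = (k - 1)*(k^2 + 6*k + 8) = (k - 1)*(k + 2)*(k + 4)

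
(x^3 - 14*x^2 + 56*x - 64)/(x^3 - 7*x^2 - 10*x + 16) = (x^2 - 6*x + 8)/(x^2 + x - 2)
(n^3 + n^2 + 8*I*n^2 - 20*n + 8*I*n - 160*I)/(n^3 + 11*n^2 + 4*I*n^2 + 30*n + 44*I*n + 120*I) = (n^2 + n*(-4 + 8*I) - 32*I)/(n^2 + n*(6 + 4*I) + 24*I)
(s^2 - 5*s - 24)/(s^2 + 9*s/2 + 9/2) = 2*(s - 8)/(2*s + 3)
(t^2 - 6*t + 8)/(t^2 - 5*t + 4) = (t - 2)/(t - 1)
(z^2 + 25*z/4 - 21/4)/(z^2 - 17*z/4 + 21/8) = 2*(z + 7)/(2*z - 7)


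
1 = 1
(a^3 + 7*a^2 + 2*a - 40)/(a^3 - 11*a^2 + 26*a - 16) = (a^2 + 9*a + 20)/(a^2 - 9*a + 8)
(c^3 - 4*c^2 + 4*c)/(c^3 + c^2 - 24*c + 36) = c*(c - 2)/(c^2 + 3*c - 18)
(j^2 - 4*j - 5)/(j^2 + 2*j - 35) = (j + 1)/(j + 7)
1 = 1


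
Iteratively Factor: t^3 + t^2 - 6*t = (t - 2)*(t^2 + 3*t) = t*(t - 2)*(t + 3)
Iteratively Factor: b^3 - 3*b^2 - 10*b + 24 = (b - 2)*(b^2 - b - 12) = (b - 2)*(b + 3)*(b - 4)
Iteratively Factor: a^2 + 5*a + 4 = (a + 1)*(a + 4)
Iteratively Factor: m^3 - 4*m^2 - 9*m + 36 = (m - 3)*(m^2 - m - 12) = (m - 3)*(m + 3)*(m - 4)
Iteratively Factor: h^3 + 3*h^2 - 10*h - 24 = (h + 2)*(h^2 + h - 12) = (h + 2)*(h + 4)*(h - 3)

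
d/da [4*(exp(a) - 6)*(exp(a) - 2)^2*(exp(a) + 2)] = 16*(exp(3*a) - 6*exp(2*a) + 4*exp(a) + 8)*exp(a)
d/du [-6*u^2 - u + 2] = -12*u - 1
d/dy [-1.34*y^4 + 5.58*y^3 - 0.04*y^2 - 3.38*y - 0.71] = -5.36*y^3 + 16.74*y^2 - 0.08*y - 3.38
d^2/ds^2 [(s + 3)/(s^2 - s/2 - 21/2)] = 16/(8*s^3 - 84*s^2 + 294*s - 343)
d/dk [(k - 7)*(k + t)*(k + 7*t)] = 3*k^2 + 16*k*t - 14*k + 7*t^2 - 56*t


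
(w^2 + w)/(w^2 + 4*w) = (w + 1)/(w + 4)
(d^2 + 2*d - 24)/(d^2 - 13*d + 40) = (d^2 + 2*d - 24)/(d^2 - 13*d + 40)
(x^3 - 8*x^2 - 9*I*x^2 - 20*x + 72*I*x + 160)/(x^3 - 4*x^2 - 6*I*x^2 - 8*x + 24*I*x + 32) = (x^2 - x*(8 + 5*I) + 40*I)/(x^2 - 2*x*(2 + I) + 8*I)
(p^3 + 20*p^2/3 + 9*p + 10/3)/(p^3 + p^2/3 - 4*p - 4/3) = (3*p^3 + 20*p^2 + 27*p + 10)/(3*p^3 + p^2 - 12*p - 4)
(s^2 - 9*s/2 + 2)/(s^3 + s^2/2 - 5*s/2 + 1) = (s - 4)/(s^2 + s - 2)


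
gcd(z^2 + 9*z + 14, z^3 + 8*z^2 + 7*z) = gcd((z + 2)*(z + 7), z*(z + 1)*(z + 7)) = z + 7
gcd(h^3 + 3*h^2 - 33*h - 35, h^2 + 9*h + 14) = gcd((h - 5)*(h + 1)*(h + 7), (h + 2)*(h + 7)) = h + 7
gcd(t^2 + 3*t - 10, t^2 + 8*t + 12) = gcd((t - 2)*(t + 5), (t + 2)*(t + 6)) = 1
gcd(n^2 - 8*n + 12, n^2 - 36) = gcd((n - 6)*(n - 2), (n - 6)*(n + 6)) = n - 6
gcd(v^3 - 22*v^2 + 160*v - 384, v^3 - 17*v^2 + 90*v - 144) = v^2 - 14*v + 48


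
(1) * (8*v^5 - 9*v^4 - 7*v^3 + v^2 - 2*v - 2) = 8*v^5 - 9*v^4 - 7*v^3 + v^2 - 2*v - 2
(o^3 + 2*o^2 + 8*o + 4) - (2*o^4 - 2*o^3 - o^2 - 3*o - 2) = -2*o^4 + 3*o^3 + 3*o^2 + 11*o + 6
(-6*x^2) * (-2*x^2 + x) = 12*x^4 - 6*x^3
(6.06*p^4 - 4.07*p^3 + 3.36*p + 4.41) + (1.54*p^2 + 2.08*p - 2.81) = 6.06*p^4 - 4.07*p^3 + 1.54*p^2 + 5.44*p + 1.6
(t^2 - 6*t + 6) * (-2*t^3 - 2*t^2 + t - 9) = -2*t^5 + 10*t^4 + t^3 - 27*t^2 + 60*t - 54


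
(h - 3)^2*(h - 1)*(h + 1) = h^4 - 6*h^3 + 8*h^2 + 6*h - 9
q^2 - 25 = (q - 5)*(q + 5)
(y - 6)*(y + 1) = y^2 - 5*y - 6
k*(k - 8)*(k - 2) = k^3 - 10*k^2 + 16*k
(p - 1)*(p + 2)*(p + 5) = p^3 + 6*p^2 + 3*p - 10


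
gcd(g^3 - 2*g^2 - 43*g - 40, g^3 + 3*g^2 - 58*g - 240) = g^2 - 3*g - 40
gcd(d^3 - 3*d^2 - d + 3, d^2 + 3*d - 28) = 1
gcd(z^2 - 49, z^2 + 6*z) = 1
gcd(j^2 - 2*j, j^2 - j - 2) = j - 2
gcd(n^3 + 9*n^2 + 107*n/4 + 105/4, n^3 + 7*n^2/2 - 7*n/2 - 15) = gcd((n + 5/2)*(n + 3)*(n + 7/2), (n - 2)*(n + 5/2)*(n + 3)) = n^2 + 11*n/2 + 15/2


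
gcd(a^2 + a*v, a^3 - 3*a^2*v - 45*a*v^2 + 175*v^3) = 1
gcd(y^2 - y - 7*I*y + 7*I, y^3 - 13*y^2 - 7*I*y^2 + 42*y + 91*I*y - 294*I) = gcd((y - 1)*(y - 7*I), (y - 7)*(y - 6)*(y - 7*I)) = y - 7*I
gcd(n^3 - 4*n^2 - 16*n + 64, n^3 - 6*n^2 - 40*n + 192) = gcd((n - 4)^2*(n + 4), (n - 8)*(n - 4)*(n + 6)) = n - 4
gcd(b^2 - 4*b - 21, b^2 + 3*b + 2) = 1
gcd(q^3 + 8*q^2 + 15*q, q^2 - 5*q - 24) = q + 3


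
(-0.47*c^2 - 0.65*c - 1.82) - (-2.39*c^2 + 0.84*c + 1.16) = 1.92*c^2 - 1.49*c - 2.98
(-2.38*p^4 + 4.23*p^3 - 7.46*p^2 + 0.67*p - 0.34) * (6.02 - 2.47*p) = 5.8786*p^5 - 24.7757*p^4 + 43.8908*p^3 - 46.5641*p^2 + 4.8732*p - 2.0468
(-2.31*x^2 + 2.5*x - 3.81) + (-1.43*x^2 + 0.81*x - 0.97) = -3.74*x^2 + 3.31*x - 4.78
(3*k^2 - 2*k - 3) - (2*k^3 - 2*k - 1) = -2*k^3 + 3*k^2 - 2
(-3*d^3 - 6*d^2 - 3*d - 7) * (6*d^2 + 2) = -18*d^5 - 36*d^4 - 24*d^3 - 54*d^2 - 6*d - 14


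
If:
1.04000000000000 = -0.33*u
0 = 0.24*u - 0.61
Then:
No Solution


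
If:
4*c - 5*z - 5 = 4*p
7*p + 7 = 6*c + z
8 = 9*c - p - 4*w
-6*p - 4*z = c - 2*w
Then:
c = 88/67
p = 8/67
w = 62/67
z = -3/67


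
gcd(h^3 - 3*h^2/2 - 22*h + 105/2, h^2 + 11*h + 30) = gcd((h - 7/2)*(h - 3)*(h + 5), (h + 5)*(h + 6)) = h + 5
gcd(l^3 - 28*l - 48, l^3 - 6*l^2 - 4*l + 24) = l^2 - 4*l - 12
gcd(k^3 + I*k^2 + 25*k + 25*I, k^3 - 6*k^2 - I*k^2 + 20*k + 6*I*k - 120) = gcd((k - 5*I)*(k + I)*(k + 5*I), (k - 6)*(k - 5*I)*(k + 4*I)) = k - 5*I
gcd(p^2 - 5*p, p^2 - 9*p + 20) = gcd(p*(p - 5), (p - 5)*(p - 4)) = p - 5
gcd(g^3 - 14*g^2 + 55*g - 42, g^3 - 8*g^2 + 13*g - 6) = g^2 - 7*g + 6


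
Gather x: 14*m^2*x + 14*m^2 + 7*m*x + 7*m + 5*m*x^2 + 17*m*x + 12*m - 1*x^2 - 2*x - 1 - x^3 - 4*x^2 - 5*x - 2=14*m^2 + 19*m - x^3 + x^2*(5*m - 5) + x*(14*m^2 + 24*m - 7) - 3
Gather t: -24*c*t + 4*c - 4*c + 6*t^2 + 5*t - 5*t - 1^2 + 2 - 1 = -24*c*t + 6*t^2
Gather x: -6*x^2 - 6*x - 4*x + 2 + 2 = -6*x^2 - 10*x + 4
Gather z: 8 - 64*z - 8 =-64*z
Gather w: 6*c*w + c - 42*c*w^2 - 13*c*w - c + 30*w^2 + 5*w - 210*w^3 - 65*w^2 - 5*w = -7*c*w - 210*w^3 + w^2*(-42*c - 35)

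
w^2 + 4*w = w*(w + 4)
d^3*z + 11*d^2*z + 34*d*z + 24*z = (d + 4)*(d + 6)*(d*z + z)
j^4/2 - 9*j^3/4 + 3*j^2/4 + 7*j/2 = j*(j/2 + 1/2)*(j - 7/2)*(j - 2)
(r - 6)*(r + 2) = r^2 - 4*r - 12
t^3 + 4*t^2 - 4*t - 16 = (t - 2)*(t + 2)*(t + 4)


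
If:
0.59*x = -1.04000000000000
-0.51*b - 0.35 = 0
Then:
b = -0.69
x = -1.76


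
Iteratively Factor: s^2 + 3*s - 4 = (s + 4)*(s - 1)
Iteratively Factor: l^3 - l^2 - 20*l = (l)*(l^2 - l - 20) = l*(l - 5)*(l + 4)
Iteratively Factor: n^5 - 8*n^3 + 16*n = (n - 2)*(n^4 + 2*n^3 - 4*n^2 - 8*n) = n*(n - 2)*(n^3 + 2*n^2 - 4*n - 8) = n*(n - 2)*(n + 2)*(n^2 - 4) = n*(n - 2)^2*(n + 2)*(n + 2)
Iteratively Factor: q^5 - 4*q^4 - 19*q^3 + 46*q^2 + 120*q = (q + 2)*(q^4 - 6*q^3 - 7*q^2 + 60*q) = (q - 5)*(q + 2)*(q^3 - q^2 - 12*q) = q*(q - 5)*(q + 2)*(q^2 - q - 12) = q*(q - 5)*(q - 4)*(q + 2)*(q + 3)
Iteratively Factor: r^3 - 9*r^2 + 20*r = (r)*(r^2 - 9*r + 20) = r*(r - 5)*(r - 4)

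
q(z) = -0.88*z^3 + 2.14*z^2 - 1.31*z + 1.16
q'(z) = -2.64*z^2 + 4.28*z - 1.31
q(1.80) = 0.60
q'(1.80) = -2.16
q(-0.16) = 1.43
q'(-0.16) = -2.06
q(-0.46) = 2.30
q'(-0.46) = -3.84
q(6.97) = -201.98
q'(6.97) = -99.73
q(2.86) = -5.67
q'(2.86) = -10.66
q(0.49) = 0.93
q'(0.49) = 0.15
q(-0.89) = 4.64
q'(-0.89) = -7.21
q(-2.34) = 27.22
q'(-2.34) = -25.78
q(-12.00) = 1845.68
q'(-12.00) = -432.83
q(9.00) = -478.81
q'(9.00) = -176.63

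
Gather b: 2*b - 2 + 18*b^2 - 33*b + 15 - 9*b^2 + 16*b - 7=9*b^2 - 15*b + 6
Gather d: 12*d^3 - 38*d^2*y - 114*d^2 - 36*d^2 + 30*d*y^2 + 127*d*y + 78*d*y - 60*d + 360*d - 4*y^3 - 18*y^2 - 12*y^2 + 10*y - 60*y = 12*d^3 + d^2*(-38*y - 150) + d*(30*y^2 + 205*y + 300) - 4*y^3 - 30*y^2 - 50*y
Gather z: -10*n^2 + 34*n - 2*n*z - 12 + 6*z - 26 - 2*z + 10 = -10*n^2 + 34*n + z*(4 - 2*n) - 28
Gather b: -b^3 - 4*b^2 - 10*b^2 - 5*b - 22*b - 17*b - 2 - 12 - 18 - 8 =-b^3 - 14*b^2 - 44*b - 40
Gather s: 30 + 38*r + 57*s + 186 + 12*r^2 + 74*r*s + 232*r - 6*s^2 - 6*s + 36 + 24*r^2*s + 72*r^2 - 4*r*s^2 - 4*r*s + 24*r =84*r^2 + 294*r + s^2*(-4*r - 6) + s*(24*r^2 + 70*r + 51) + 252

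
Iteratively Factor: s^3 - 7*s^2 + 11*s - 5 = (s - 1)*(s^2 - 6*s + 5) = (s - 5)*(s - 1)*(s - 1)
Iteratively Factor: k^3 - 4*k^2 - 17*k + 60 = (k - 5)*(k^2 + k - 12) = (k - 5)*(k + 4)*(k - 3)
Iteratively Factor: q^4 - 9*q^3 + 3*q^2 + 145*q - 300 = (q - 3)*(q^3 - 6*q^2 - 15*q + 100) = (q - 5)*(q - 3)*(q^2 - q - 20) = (q - 5)*(q - 3)*(q + 4)*(q - 5)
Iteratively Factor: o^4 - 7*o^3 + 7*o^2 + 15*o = (o + 1)*(o^3 - 8*o^2 + 15*o) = (o - 5)*(o + 1)*(o^2 - 3*o) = o*(o - 5)*(o + 1)*(o - 3)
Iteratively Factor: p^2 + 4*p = (p)*(p + 4)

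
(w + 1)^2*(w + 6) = w^3 + 8*w^2 + 13*w + 6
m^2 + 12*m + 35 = (m + 5)*(m + 7)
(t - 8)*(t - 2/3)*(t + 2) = t^3 - 20*t^2/3 - 12*t + 32/3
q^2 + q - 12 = (q - 3)*(q + 4)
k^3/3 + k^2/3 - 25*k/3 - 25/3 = (k/3 + 1/3)*(k - 5)*(k + 5)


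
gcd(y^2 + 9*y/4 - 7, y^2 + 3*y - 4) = y + 4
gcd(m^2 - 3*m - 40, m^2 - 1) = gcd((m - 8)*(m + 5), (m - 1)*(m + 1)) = 1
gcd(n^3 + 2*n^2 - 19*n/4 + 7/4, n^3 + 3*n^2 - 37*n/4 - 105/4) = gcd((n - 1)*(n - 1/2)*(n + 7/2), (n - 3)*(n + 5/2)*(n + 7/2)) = n + 7/2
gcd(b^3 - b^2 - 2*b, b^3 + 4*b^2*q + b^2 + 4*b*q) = b^2 + b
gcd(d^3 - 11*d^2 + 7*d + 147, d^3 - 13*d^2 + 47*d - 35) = d - 7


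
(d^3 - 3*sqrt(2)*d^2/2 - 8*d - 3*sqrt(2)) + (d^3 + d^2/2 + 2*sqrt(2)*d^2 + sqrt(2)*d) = 2*d^3 + d^2/2 + sqrt(2)*d^2/2 - 8*d + sqrt(2)*d - 3*sqrt(2)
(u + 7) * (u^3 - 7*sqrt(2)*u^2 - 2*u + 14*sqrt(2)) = u^4 - 7*sqrt(2)*u^3 + 7*u^3 - 49*sqrt(2)*u^2 - 2*u^2 - 14*u + 14*sqrt(2)*u + 98*sqrt(2)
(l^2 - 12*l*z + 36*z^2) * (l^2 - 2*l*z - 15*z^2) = l^4 - 14*l^3*z + 45*l^2*z^2 + 108*l*z^3 - 540*z^4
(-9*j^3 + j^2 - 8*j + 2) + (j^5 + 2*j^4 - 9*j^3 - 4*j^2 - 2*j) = j^5 + 2*j^4 - 18*j^3 - 3*j^2 - 10*j + 2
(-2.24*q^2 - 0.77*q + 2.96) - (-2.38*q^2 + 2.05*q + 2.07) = 0.14*q^2 - 2.82*q + 0.89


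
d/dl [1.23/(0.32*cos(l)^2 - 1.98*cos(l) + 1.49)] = (0.7872*cos(l) - 2.4354)*sin(l)/(0.32*cos(l)^2 - 1.98*cos(l) + 1.49)^2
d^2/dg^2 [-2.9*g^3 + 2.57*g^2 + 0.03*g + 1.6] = 5.14 - 17.4*g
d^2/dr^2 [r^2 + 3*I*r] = 2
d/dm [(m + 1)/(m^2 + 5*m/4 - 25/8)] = 8*(8*m^2 + 10*m - 2*(m + 1)*(8*m + 5) - 25)/(8*m^2 + 10*m - 25)^2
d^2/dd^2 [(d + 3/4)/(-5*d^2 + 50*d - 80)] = (-4*(d - 5)^2*(4*d + 3) + (12*d - 37)*(d^2 - 10*d + 16))/(10*(d^2 - 10*d + 16)^3)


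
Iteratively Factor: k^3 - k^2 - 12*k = (k)*(k^2 - k - 12) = k*(k + 3)*(k - 4)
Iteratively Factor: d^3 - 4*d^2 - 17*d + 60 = (d - 3)*(d^2 - d - 20) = (d - 5)*(d - 3)*(d + 4)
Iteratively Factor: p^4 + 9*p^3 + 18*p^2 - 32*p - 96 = (p + 4)*(p^3 + 5*p^2 - 2*p - 24) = (p + 4)^2*(p^2 + p - 6) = (p - 2)*(p + 4)^2*(p + 3)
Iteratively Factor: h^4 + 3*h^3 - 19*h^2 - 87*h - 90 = (h - 5)*(h^3 + 8*h^2 + 21*h + 18) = (h - 5)*(h + 2)*(h^2 + 6*h + 9) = (h - 5)*(h + 2)*(h + 3)*(h + 3)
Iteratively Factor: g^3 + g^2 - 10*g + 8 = (g - 1)*(g^2 + 2*g - 8) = (g - 1)*(g + 4)*(g - 2)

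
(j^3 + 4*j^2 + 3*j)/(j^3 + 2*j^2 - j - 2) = j*(j + 3)/(j^2 + j - 2)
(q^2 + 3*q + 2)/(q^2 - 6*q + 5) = (q^2 + 3*q + 2)/(q^2 - 6*q + 5)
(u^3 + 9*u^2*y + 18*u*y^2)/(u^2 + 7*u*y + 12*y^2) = u*(u + 6*y)/(u + 4*y)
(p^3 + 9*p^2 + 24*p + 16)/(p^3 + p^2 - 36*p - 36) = (p^2 + 8*p + 16)/(p^2 - 36)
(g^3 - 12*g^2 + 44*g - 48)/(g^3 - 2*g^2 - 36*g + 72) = (g - 4)/(g + 6)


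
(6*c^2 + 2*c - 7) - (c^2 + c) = 5*c^2 + c - 7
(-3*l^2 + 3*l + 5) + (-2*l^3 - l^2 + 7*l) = -2*l^3 - 4*l^2 + 10*l + 5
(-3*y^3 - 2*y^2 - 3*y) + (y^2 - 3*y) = -3*y^3 - y^2 - 6*y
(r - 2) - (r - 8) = 6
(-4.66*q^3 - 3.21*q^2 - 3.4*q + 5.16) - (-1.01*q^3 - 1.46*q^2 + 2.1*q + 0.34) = -3.65*q^3 - 1.75*q^2 - 5.5*q + 4.82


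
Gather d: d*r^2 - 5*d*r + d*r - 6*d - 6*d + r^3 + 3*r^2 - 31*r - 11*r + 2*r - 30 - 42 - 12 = d*(r^2 - 4*r - 12) + r^3 + 3*r^2 - 40*r - 84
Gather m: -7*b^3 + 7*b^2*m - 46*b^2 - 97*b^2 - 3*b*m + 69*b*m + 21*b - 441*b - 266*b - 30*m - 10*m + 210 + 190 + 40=-7*b^3 - 143*b^2 - 686*b + m*(7*b^2 + 66*b - 40) + 440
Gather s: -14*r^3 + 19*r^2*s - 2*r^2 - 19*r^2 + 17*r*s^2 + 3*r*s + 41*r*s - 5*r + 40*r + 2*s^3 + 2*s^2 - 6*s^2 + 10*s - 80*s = -14*r^3 - 21*r^2 + 35*r + 2*s^3 + s^2*(17*r - 4) + s*(19*r^2 + 44*r - 70)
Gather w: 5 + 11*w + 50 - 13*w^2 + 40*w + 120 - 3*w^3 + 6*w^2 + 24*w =-3*w^3 - 7*w^2 + 75*w + 175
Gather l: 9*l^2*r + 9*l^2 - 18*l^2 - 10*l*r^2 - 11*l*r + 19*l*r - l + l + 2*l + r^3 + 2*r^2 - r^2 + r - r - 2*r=l^2*(9*r - 9) + l*(-10*r^2 + 8*r + 2) + r^3 + r^2 - 2*r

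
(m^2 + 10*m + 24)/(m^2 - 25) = (m^2 + 10*m + 24)/(m^2 - 25)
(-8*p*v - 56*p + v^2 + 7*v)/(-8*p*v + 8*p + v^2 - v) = (v + 7)/(v - 1)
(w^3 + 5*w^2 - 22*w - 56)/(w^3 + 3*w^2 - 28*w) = (w + 2)/w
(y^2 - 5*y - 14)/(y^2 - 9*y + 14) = (y + 2)/(y - 2)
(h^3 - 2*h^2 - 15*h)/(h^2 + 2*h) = (h^2 - 2*h - 15)/(h + 2)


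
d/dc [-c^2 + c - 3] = 1 - 2*c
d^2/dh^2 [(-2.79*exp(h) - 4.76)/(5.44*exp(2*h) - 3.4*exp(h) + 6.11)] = (-82.5661440000001*exp(4*h) - 615.065984*exp(3*h) + 820.533696*exp(2*h) + 519.874076*exp(h) - 203.040799)*exp(h)/(160.989184*exp(6*h) - 301.85472*exp(5*h) + 731.109888*exp(4*h) - 717.36736*exp(3*h) + 821.154672*exp(2*h) - 380.78742*exp(h) + 228.099131)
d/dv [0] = 0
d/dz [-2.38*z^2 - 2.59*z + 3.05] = -4.76*z - 2.59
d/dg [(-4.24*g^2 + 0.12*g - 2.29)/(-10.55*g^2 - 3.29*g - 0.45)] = (15.2156*g^2 - 44.503*g - 7.5881)/(111.3025*g^4 + 69.419*g^3 + 20.3191*g^2 + 2.961*g + 0.2025)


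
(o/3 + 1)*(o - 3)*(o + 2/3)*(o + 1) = o^4/3 + 5*o^3/9 - 25*o^2/9 - 5*o - 2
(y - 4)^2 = y^2 - 8*y + 16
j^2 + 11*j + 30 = (j + 5)*(j + 6)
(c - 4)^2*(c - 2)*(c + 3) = c^4 - 7*c^3 + 2*c^2 + 64*c - 96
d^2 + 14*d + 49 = (d + 7)^2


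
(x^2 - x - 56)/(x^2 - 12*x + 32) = (x + 7)/(x - 4)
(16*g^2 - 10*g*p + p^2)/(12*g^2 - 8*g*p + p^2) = (-8*g + p)/(-6*g + p)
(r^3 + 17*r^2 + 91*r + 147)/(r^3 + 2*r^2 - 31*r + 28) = (r^2 + 10*r + 21)/(r^2 - 5*r + 4)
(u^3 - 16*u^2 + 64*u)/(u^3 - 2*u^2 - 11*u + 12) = u*(u^2 - 16*u + 64)/(u^3 - 2*u^2 - 11*u + 12)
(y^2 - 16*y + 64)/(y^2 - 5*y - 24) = (y - 8)/(y + 3)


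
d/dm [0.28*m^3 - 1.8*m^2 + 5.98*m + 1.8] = 0.84*m^2 - 3.6*m + 5.98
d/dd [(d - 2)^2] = 2*d - 4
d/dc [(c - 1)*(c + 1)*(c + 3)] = 3*c^2 + 6*c - 1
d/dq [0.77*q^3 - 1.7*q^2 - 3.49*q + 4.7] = 2.31*q^2 - 3.4*q - 3.49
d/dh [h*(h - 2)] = 2*h - 2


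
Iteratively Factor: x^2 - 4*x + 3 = (x - 1)*(x - 3)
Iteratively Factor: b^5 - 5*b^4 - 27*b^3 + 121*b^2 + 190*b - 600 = (b - 5)*(b^4 - 27*b^2 - 14*b + 120) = (b - 5)*(b + 3)*(b^3 - 3*b^2 - 18*b + 40) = (b - 5)*(b + 3)*(b + 4)*(b^2 - 7*b + 10) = (b - 5)*(b - 2)*(b + 3)*(b + 4)*(b - 5)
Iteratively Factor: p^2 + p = (p)*(p + 1)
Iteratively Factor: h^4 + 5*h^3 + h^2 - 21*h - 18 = (h + 1)*(h^3 + 4*h^2 - 3*h - 18) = (h + 1)*(h + 3)*(h^2 + h - 6) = (h + 1)*(h + 3)^2*(h - 2)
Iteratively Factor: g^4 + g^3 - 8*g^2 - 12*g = (g + 2)*(g^3 - g^2 - 6*g) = g*(g + 2)*(g^2 - g - 6) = g*(g - 3)*(g + 2)*(g + 2)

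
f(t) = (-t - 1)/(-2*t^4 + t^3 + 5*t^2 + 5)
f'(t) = (-t - 1)*(8*t^3 - 3*t^2 - 10*t)/(-2*t^4 + t^3 + 5*t^2 + 5)^2 - 1/(-2*t^4 + t^3 + 5*t^2 + 5)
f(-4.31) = -0.00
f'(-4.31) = -0.00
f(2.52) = 0.13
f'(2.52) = -0.34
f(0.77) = -0.23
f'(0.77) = 0.04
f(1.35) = -0.24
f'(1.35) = -0.12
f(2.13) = 0.82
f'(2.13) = -8.84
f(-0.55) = -0.07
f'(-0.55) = -0.20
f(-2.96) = -0.02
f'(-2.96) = -0.02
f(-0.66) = -0.05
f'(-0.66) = -0.18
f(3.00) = 0.05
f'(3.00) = -0.08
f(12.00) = 0.00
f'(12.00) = 0.00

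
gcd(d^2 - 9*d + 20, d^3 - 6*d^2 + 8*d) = d - 4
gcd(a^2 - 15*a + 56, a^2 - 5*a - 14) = a - 7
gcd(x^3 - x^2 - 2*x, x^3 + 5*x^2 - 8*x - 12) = x^2 - x - 2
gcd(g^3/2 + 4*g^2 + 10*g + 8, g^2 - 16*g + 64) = 1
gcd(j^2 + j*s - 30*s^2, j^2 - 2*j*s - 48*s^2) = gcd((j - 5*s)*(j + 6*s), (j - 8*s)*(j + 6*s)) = j + 6*s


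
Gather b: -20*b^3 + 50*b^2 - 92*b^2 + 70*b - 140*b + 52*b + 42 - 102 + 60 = -20*b^3 - 42*b^2 - 18*b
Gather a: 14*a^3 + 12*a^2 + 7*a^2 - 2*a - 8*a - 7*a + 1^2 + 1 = 14*a^3 + 19*a^2 - 17*a + 2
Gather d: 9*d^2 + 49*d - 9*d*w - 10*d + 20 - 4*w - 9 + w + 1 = 9*d^2 + d*(39 - 9*w) - 3*w + 12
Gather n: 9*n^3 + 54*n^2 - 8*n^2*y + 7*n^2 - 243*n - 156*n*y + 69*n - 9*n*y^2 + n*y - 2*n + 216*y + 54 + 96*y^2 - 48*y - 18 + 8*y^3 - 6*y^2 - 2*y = 9*n^3 + n^2*(61 - 8*y) + n*(-9*y^2 - 155*y - 176) + 8*y^3 + 90*y^2 + 166*y + 36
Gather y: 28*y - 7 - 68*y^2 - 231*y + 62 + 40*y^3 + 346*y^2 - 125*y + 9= 40*y^3 + 278*y^2 - 328*y + 64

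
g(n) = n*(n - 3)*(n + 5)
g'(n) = n*(n - 3) + n*(n + 5) + (n - 3)*(n + 5) = 3*n^2 + 4*n - 15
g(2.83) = -3.77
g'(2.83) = 20.35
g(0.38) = -5.36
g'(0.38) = -13.05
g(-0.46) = 7.23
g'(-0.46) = -16.21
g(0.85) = -10.69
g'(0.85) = -9.43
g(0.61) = -8.18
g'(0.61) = -11.44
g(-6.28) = -74.60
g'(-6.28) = 78.20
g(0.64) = -8.52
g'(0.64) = -11.21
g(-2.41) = 33.77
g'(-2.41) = -7.22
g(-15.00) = -2700.00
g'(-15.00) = 600.00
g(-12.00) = -1260.00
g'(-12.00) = 369.00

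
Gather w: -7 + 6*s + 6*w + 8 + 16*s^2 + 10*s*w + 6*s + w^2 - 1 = 16*s^2 + 12*s + w^2 + w*(10*s + 6)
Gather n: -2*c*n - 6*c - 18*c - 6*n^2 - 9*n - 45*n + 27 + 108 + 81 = -24*c - 6*n^2 + n*(-2*c - 54) + 216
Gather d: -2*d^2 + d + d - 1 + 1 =-2*d^2 + 2*d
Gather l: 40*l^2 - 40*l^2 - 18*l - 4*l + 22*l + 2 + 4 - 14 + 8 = 0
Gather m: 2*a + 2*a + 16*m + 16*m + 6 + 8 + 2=4*a + 32*m + 16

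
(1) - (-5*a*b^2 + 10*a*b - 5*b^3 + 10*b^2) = 5*a*b^2 - 10*a*b + 5*b^3 - 10*b^2 + 1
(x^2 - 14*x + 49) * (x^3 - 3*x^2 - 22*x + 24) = x^5 - 17*x^4 + 69*x^3 + 185*x^2 - 1414*x + 1176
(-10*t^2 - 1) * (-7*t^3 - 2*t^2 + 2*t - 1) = 70*t^5 + 20*t^4 - 13*t^3 + 12*t^2 - 2*t + 1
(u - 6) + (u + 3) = 2*u - 3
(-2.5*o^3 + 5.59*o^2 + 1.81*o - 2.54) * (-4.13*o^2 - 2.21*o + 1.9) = 10.325*o^5 - 17.5617*o^4 - 24.5792*o^3 + 17.1111*o^2 + 9.0524*o - 4.826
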